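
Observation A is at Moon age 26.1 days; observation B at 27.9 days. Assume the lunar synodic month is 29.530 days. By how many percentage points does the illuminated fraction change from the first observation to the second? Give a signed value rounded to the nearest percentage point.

θ₁ = 360° × 26.1/29.530 = 318.2°, f₁ = (1 − cos θ₁)/2 = 0.127.
θ₂ = 360° × 27.9/29.530 = 340.1°, f₂ = (1 − cos θ₂)/2 = 0.030.
Change = f₂ − f₁ = -0.098 → -10 percentage points.

-10 pp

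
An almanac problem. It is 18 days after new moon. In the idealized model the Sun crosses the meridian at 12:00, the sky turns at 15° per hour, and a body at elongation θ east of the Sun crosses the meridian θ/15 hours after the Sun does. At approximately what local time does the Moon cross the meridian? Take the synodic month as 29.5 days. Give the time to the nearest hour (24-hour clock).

Phase angle: θ = 360°·(18 d)/(29.5 d) = 219.7°.
Delay after the Sun = 219.7° / (15°/h) ≈ 14.64 h.
12:00 + 14.64 h ≈ 02:39 → 03:00 to the nearest hour.

03:00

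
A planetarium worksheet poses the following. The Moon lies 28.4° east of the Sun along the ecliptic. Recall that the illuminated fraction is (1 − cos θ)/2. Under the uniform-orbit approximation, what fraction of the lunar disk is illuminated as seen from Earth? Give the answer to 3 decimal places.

0.060

Half-versine of 28.4°: (1 − 0.880)/2 = 0.060.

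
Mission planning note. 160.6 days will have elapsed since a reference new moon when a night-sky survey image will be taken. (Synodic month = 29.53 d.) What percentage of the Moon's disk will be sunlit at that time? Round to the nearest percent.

96%

160.6 d spans 5 complete synodic months (5 × 29.53 = 147.65 d) plus 12.95 d.
The Moon has covered 12.95/29.53 of its cycle, so θ ≈ 360° × 12.95/29.53 = 157.9°.
cos 157.9° = (-0.926), so f = (1 − (-0.926))/2 = 0.963, so 96%.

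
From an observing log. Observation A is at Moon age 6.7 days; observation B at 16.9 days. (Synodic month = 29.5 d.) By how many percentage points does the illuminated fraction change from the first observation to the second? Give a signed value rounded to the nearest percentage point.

θ₁ = 360° × 6.7/29.5 = 81.8°, f₁ = (1 − cos θ₁)/2 = 0.428.
θ₂ = 360° × 16.9/29.5 = 206.2°, f₂ = (1 − cos θ₂)/2 = 0.948.
Change = f₂ − f₁ = +0.520 → +52 percentage points.

+52 pp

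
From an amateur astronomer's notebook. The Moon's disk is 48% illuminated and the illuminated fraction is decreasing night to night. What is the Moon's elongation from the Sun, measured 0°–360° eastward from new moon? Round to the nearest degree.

272°

Invert f = (1 − cos θ)/2 to get cos θ = 1 − 2(0.48) = 0.040, hence θ₀ = arccos 0.040 = 87.7°.
A waning Moon lies in 180°–360°, so θ = 360° − 87.7° = 272.3°.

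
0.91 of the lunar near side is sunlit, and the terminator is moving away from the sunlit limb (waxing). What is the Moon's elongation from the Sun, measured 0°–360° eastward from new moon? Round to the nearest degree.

145°

cos θ = 1 − 2f = -0.820, giving a principal value of 145.1°.
The Moon is waxing (0°–180°), so θ = 145.1° directly.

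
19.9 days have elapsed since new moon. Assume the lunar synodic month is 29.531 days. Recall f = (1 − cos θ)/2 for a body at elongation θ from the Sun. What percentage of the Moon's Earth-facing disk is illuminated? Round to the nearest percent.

73%

The Moon has covered 19.9/29.531 of its cycle, so θ ≈ 360° × 19.9/29.531 = 242.6°.
cos 242.6° = (-0.460), so f = (1 − (-0.460))/2 = 0.730, so 73%.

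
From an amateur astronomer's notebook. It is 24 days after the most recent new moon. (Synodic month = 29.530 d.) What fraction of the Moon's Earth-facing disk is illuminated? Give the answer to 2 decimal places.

Elongation θ = 360° × 24/29.530 ≈ 292.6°.
Illuminated fraction = (1 − cos 292.6°)/2 = (1 − 0.384)/2 ≈ 0.308.

0.31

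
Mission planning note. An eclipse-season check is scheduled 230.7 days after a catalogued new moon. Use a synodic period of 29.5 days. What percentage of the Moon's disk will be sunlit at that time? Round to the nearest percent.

Reduce mod P: 230.7 − 7×29.5 = 24.20 d into the current lunation.
Elongation θ = 360° × 24.20/29.5 ≈ 295.3°.
With cos θ = 0.428, the lit fraction is (1 − 0.428)/2 ≈ 0.286, so 29%.

29%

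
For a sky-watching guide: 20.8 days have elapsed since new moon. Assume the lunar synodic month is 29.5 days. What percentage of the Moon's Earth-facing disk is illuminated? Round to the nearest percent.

64%

Elongation θ = 360° × 20.8/29.5 ≈ 253.8°.
Illuminated fraction = (1 − cos 253.8°)/2 = (1 − (-0.278))/2 ≈ 0.639, so 64%.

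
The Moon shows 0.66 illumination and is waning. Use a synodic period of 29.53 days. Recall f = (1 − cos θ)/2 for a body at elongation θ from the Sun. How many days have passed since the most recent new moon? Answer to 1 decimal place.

cos θ = 1 − 2f = -0.320, giving a principal value of 108.7°.
Since the Moon is past full (waning), take the reflex angle: θ = 360° − 108.7° = 251.3°.
Age = 29.53 × 251.3°/360° ≈ 20.62 days.

20.6 days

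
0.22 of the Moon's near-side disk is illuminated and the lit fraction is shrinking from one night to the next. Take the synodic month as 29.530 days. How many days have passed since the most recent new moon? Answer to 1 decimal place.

From f = (1 − cos θ)/2: cos θ = 1 − 2×0.22 = 0.560; arccos → 55.9°.
Waning ⇒ past full, so θ = 360° − 55.9° = 304.1°.
Age = 29.530 × 304.1°/360° ≈ 24.94 days.

24.9 days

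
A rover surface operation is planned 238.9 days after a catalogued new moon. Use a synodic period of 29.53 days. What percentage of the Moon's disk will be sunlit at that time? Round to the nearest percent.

8%

Reduce mod P: 238.9 − 8×29.53 = 2.66 d into the current lunation.
Elongation θ = 360° × 2.66/29.53 ≈ 32.4°.
With cos θ = 0.844, the lit fraction is (1 − 0.844)/2 ≈ 0.078, so 8%.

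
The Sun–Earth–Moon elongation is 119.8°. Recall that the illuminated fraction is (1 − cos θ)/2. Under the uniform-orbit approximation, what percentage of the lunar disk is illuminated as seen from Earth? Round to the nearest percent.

75%

Half-versine of 119.8°: (1 − (-0.497))/2 = 0.748, i.e. 75%.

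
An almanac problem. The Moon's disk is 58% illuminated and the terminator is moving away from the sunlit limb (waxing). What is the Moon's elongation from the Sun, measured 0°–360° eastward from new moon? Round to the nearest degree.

cos θ = 1 − 2f = -0.160, giving a principal value of 99.2°.
Before full moon the principal value applies: θ = 99.2°.

99°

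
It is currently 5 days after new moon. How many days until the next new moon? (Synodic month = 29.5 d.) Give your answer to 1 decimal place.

One full lunation from the last new moon is 29.5 d; remaining = 29.5 − 5 = 24.500 d.

24.5 days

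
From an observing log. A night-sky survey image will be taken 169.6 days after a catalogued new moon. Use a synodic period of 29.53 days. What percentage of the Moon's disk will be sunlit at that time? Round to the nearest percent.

52%

169.6 d spans 5 complete synodic months (5 × 29.53 = 147.65 d) plus 21.95 d.
Phase angle: θ = 360°·(21.95 d)/(29.53 d) = 267.6°.
Illuminated fraction = (1 − cos 267.6°)/2 = (1 − (-0.042))/2 ≈ 0.521, so 52%.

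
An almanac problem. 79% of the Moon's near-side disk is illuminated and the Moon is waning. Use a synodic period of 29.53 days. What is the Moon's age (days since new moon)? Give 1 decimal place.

From f = (1 − cos θ)/2: cos θ = 1 − 2×0.79 = -0.580; arccos → 125.5°.
Waning ⇒ past full, so θ = 360° − 125.5° = 234.5°.
That fraction of the synodic month is 234.5/360 × 29.53 d ≈ 19.24 d.

19.2 days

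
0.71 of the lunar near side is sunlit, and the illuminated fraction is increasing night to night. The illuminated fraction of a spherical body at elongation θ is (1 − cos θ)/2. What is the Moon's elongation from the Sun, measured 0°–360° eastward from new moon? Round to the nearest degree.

115°

From f = (1 − cos θ)/2: cos θ = 1 − 2×0.71 = -0.420; arccos → 114.8°.
Waxing ⇒ before full, so θ = 114.8°.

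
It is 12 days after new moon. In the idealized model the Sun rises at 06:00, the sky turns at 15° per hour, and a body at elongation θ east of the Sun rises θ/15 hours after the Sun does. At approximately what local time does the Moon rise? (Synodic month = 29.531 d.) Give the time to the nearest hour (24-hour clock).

16:00

Elongation θ = 360° × 12/29.531 ≈ 146.3°.
At 15° of sky rotation per hour, 146.3° corresponds to a 9.75 h lag.
06:00 + 9.75 h ≈ 15:45 → 16:00 to the nearest hour.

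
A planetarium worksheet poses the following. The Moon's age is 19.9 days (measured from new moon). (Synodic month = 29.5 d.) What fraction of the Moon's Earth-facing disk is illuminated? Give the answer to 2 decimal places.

0.73

Phase angle: θ = 360°·(19.9 d)/(29.5 d) = 242.8°.
With cos θ = (-0.456), the lit fraction is (1 − (-0.456))/2 ≈ 0.728.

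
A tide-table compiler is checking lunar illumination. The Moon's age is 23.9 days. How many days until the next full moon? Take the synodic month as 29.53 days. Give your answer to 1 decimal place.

20.4 days

Full moon is 0.5 of the way through the cycle: age 0.5 × 29.53 = 14.765 d.
Already past this cycle's full moon; the next is at 14.765 + 29.53 = 44.295 d, so 44.295 − 23.9 = 20.395 days.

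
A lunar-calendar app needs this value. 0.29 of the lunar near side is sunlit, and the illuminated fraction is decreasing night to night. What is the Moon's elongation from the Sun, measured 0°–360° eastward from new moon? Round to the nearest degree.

From f = (1 − cos θ)/2: cos θ = 1 − 2×0.29 = 0.420; arccos → 65.2°.
A waning Moon lies in 180°–360°, so θ = 360° − 65.2° = 294.8°.

295°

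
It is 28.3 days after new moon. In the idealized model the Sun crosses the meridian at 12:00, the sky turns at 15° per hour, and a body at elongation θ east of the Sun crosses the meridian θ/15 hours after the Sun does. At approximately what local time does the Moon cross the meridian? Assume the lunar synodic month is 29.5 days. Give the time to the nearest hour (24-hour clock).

Elongation θ = 360° × 28.3/29.5 ≈ 345.4°.
The Moon trails the Sun by θ/15 = 345.4/15 ≈ 23.02 hours.
12:00 + 23.02 h ≈ 11:01 → 11:00 to the nearest hour.

11:00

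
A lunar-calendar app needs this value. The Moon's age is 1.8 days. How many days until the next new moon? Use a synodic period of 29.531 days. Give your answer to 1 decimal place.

27.7 days

One full lunation from the last new moon is 29.531 d; remaining = 29.531 − 1.8 = 27.731 d.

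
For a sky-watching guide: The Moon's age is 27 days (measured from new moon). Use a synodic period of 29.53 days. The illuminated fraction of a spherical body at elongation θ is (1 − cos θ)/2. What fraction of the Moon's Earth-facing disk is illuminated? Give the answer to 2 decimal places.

0.07

Phase angle: θ = 360°·(27 d)/(29.53 d) = 329.2°.
With cos θ = 0.859, the lit fraction is (1 − 0.859)/2 ≈ 0.071.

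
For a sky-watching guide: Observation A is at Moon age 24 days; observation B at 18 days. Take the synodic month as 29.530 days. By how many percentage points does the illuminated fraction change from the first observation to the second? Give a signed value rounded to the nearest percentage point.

+58 percentage points

θ₁ = 360° × 24/29.530 = 292.6°, f₁ = (1 − cos θ₁)/2 = 0.308.
θ₂ = 360° × 18/29.530 = 219.4°, f₂ = (1 − cos θ₂)/2 = 0.886.
Change = f₂ − f₁ = +0.578 → +58 percentage points.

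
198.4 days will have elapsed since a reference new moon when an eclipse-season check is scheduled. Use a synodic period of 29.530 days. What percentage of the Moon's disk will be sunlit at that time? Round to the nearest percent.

60%

198.4/29.530 = 6.719 lunations, so 6 complete cycles and 21.22 d into the next.
Phase angle: θ = 360°·(21.22 d)/(29.530 d) = 258.7°.
Illuminated fraction = (1 − cos 258.7°)/2 = (1 − (-0.196))/2 ≈ 0.598, so 60%.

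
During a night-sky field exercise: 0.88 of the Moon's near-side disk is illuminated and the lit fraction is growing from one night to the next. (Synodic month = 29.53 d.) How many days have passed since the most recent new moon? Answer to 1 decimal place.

11.4 days

From f = (1 − cos θ)/2: cos θ = 1 − 2×0.88 = -0.760; arccos → 139.5°.
Waxing ⇒ before full, so θ = 139.5°.
Age = 29.53 × 139.5°/360° ≈ 11.44 days.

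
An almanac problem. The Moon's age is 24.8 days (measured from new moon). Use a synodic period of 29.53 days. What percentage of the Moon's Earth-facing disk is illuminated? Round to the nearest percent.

Phase angle: θ = 360°·(24.8 d)/(29.53 d) = 302.3°.
With cos θ = 0.535, the lit fraction is (1 − 0.535)/2 ≈ 0.233, so 23%.

23%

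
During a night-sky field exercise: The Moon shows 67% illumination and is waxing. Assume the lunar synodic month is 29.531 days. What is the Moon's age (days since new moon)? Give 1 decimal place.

cos θ = 1 − 2f = -0.340, giving a principal value of 109.9°.
Waxing ⇒ before full, so θ = 109.9°.
That fraction of the synodic month is 109.9/360 × 29.531 d ≈ 9.01 d.

9.0 days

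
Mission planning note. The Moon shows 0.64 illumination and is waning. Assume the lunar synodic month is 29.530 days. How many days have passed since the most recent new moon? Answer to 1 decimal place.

From f = (1 − cos θ)/2: cos θ = 1 − 2×0.64 = -0.280; arccos → 106.3°.
Waning ⇒ past full, so θ = 360° − 106.3° = 253.7°.
Age = 29.530 × 253.7°/360° ≈ 20.81 days.

20.8 days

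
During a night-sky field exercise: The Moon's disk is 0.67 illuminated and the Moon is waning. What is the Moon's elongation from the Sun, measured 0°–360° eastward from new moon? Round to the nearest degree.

cos θ = 1 − 2f = -0.340, giving a principal value of 109.9°.
Since the Moon is past full (waning), take the reflex angle: θ = 360° − 109.9° = 250.1°.

250°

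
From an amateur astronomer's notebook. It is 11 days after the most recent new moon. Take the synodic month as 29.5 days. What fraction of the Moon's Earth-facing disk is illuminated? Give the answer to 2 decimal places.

0.85

The Moon has covered 11/29.5 of its cycle, so θ ≈ 360° × 11/29.5 = 134.2°.
cos 134.2° = (-0.698), so f = (1 − (-0.698))/2 = 0.849.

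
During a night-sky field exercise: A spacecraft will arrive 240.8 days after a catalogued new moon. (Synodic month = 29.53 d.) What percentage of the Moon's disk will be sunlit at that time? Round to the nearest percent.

240.8/29.53 = 8.154 lunations, so 8 complete cycles and 4.56 d into the next.
The Moon has covered 4.56/29.53 of its cycle, so θ ≈ 360° × 4.56/29.53 = 55.6°.
cos 55.6° = 0.565, so f = (1 − 0.565)/2 = 0.217, so 22%.

22%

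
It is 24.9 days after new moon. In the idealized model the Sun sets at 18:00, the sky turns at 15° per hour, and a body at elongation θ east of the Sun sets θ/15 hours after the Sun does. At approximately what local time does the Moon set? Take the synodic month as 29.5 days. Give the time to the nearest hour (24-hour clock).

Elongation θ = 360° × 24.9/29.5 ≈ 303.9°.
The Moon trails the Sun by θ/15 = 303.9/15 ≈ 20.26 hours.
18:00 + 20.26 h ≈ 14:15 → 14:00 to the nearest hour.

14:00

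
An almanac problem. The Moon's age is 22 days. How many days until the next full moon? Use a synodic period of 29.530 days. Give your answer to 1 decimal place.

Full moon is 0.5 of the way through the cycle: age 0.5 × 29.530 = 14.765 d.
Already past this cycle's full moon; the next is at 14.765 + 29.530 = 44.295 d, so 44.295 − 22 = 22.295 days.

22.3 days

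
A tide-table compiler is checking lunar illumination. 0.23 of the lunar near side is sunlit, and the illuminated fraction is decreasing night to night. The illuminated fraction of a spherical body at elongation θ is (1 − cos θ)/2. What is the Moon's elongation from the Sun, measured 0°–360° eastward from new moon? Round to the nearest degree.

303°

cos θ = 1 − 2f = 0.540, giving a principal value of 57.3°.
A waning Moon lies in 180°–360°, so θ = 360° − 57.3° = 302.7°.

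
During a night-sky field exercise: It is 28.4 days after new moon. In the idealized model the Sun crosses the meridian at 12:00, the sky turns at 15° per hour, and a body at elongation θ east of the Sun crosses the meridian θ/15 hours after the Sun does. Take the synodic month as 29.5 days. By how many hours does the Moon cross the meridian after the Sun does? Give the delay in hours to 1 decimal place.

23.1 h

Elongation θ = 360° × 28.4/29.5 ≈ 346.6°.
Delay after the Sun = 346.6° / (15°/h) ≈ 23.11 h.
So the Moon crosses the meridian 23.11 h after the Sun.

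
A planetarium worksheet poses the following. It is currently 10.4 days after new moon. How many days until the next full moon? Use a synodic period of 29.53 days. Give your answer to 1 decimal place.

4.4 days

Full moon occurs at elongation 180°, i.e. at age 29.53 × 180/360 = 14.765 d.
So 4.365 days remain (14.765 − 10.4).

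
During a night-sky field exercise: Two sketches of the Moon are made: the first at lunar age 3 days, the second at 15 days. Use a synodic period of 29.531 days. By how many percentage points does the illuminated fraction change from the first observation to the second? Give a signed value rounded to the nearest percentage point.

+90 percentage points

θ₁ = 360° × 3/29.531 = 36.6°, f₁ = (1 − cos θ₁)/2 = 0.098.
θ₂ = 360° × 15/29.531 = 182.9°, f₂ = (1 − cos θ₂)/2 = 0.999.
Change = f₂ − f₁ = +0.901 → +90 percentage points.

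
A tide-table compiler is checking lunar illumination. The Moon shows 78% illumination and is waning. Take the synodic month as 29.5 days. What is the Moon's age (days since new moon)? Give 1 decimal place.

Invert f = (1 − cos θ)/2 to get cos θ = 1 − 2(0.78) = -0.560, hence θ₀ = arccos -0.560 = 124.1°.
Since the Moon is past full (waning), take the reflex angle: θ = 360° − 124.1° = 235.9°.
At 360°/29.5 d per day, 235.9° corresponds to 19.33 days.

19.3 days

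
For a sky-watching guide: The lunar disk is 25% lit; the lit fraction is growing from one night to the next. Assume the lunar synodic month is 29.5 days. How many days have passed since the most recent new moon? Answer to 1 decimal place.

From f = (1 − cos θ)/2: cos θ = 1 − 2×0.25 = 0.500; arccos → 60.0°.
Waxing ⇒ before full, so θ = 60.0°.
At 360°/29.5 d per day, 60.0° corresponds to 4.92 days.

4.9 days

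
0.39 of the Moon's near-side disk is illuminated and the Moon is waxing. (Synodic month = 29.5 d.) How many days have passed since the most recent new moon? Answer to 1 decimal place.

6.3 days

From f = (1 − cos θ)/2: cos θ = 1 − 2×0.39 = 0.220; arccos → 77.3°.
The Moon is waxing (0°–180°), so θ = 77.3° directly.
At 360°/29.5 d per day, 77.3° corresponds to 6.33 days.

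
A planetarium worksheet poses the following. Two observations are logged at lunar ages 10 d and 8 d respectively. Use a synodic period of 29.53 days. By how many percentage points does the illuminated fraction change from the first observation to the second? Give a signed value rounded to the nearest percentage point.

-20 percentage points

θ₁ = 360° × 10/29.53 = 121.9°, f₁ = (1 − cos θ₁)/2 = 0.764.
θ₂ = 360° × 8/29.53 = 97.5°, f₂ = (1 − cos θ₂)/2 = 0.566.
Change = f₂ − f₁ = -0.199 → -20 percentage points.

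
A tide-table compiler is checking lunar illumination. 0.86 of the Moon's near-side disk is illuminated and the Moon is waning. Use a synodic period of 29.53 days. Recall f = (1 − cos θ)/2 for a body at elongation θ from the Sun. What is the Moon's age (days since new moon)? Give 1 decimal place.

18.4 days

cos θ = 1 − 2f = -0.720, giving a principal value of 136.1°.
Since the Moon is past full (waning), take the reflex angle: θ = 360° − 136.1° = 223.9°.
Age = 29.53 × 223.9°/360° ≈ 18.37 days.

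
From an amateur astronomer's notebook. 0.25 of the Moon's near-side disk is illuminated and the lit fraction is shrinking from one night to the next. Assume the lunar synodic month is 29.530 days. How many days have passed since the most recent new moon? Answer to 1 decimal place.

24.6 days

cos θ = 1 − 2f = 0.500, giving a principal value of 60.0°.
A waning Moon lies in 180°–360°, so θ = 360° − 60.0° = 300.0°.
Age = 29.530 × 300.0°/360° ≈ 24.61 days.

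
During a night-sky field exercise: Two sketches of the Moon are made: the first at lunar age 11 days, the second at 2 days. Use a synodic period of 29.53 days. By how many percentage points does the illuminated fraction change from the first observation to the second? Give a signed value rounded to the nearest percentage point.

-80 pp

First observation: θ = 360°·11/29.53 = 134.1°, so f = 0.848.
Second observation: θ = 24.4°, f = 0.045.
Δf = 0.045 − 0.848 = -0.803, i.e. -80 pp.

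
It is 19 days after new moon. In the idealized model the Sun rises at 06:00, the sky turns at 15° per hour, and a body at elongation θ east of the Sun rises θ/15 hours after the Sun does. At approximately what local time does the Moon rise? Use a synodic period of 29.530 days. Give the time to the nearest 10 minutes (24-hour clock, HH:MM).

21:30

The Moon has covered 19/29.530 of its cycle, so θ ≈ 360° × 19/29.530 = 231.6°.
At 15° of sky rotation per hour, 231.6° corresponds to a 15.44 h lag.
06:00 + 15.442 h ≈ 21:27 → 21:30 to the nearest ten minutes.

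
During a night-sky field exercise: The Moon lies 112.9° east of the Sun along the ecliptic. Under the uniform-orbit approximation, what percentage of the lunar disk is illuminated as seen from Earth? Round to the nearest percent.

cos 112.9° = (-0.389), so f = (1 − (-0.389))/2 = 0.695, i.e. 69%.

69%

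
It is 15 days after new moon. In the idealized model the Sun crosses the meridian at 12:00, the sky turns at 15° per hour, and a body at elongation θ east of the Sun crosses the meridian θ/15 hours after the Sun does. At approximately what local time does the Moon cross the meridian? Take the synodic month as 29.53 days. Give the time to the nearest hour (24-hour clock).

The Moon has covered 15/29.53 of its cycle, so θ ≈ 360° × 15/29.53 = 182.9°.
At 15° of sky rotation per hour, 182.9° corresponds to a 12.19 h lag.
12:00 + 12.19 h ≈ 00:11 → 00:00 to the nearest hour.

00:00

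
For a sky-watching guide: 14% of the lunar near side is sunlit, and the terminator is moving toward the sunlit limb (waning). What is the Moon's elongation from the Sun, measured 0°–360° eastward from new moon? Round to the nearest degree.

316°

From f = (1 − cos θ)/2: cos θ = 1 − 2×0.14 = 0.720; arccos → 43.9°.
Since the Moon is past full (waning), take the reflex angle: θ = 360° − 43.9° = 316.1°.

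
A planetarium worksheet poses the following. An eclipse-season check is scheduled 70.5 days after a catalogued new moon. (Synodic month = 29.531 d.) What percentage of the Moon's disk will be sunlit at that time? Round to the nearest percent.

88%

70.5 d spans 2 complete synodic months (2 × 29.531 = 59.06 d) plus 11.44 d.
Phase angle: θ = 360°·(11.44 d)/(29.531 d) = 139.4°.
Illuminated fraction = (1 − cos 139.4°)/2 = (1 − (-0.760))/2 ≈ 0.880, so 88%.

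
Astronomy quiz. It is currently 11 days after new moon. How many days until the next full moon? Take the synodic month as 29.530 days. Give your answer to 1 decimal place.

Full moon occurs at elongation 180°, i.e. at age 29.530 × 180/360 = 14.765 d.
So 3.765 days remain (14.765 − 11).

3.8 days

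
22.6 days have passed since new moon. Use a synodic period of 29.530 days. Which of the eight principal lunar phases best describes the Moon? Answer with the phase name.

At 22.6/29.530 of the cycle, θ ≈ 276° — the last quarter range.

last quarter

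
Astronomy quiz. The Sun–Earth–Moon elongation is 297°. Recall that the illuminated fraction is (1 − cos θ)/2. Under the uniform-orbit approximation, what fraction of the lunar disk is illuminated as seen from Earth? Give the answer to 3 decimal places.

cos 297° = 0.454, so f = (1 − 0.454)/2 = 0.273.

0.273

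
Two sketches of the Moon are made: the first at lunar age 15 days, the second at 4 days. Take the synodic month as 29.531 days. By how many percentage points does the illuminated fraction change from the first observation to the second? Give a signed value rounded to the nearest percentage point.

-83 percentage points

First observation: θ = 360°·15/29.531 = 182.9°, so f = 0.999.
Second observation: θ = 48.8°, f = 0.170.
Δf = 0.170 − 0.999 = -0.829, i.e. -83 pp.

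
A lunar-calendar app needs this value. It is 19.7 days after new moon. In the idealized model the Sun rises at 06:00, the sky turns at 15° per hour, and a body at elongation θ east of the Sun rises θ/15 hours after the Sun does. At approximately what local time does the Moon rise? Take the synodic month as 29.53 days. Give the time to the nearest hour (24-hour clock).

22:00

Elongation θ = 360° × 19.7/29.53 ≈ 240.2°.
At 15° of sky rotation per hour, 240.2° corresponds to a 16.01 h lag.
06:00 + 16.01 h ≈ 22:01 → 22:00 to the nearest hour.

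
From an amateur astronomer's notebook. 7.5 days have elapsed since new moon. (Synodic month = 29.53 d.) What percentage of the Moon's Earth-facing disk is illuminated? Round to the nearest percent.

51%

Phase angle: θ = 360°·(7.5 d)/(29.53 d) = 91.4°.
With cos θ = (-0.025), the lit fraction is (1 − (-0.025))/2 ≈ 0.512, so 51%.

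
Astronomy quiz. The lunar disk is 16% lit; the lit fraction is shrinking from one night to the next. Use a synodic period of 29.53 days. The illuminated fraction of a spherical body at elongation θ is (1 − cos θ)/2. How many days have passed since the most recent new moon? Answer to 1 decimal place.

From f = (1 − cos θ)/2: cos θ = 1 − 2×0.16 = 0.680; arccos → 47.2°.
A waning Moon lies in 180°–360°, so θ = 360° − 47.2° = 312.8°.
At 360°/29.53 d per day, 312.8° corresponds to 25.66 days.

25.7 days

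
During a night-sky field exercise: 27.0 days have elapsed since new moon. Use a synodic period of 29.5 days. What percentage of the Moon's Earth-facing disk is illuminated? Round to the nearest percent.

Phase angle: θ = 360°·(27.0 d)/(29.5 d) = 329.5°.
Illuminated fraction = (1 − cos 329.5°)/2 = (1 − 0.862)/2 ≈ 0.069, so 7%.

7%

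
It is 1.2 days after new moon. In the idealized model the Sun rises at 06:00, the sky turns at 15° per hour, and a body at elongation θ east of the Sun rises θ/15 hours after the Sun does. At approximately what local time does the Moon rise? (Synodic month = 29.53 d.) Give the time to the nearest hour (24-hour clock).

07:00

Phase angle: θ = 360°·(1.2 d)/(29.53 d) = 14.6°.
Delay after the Sun = 14.6° / (15°/h) ≈ 0.98 h.
06:00 + 0.98 h ≈ 06:59 → 07:00 to the nearest hour.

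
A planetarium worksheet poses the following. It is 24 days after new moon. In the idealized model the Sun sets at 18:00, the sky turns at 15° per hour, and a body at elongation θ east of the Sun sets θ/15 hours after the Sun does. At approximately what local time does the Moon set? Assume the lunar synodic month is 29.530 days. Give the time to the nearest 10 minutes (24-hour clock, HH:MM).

13:30

Phase angle: θ = 360°·(24 d)/(29.530 d) = 292.6°.
At 15° of sky rotation per hour, 292.6° corresponds to a 19.51 h lag.
18:00 + 19.506 h ≈ 13:30 → 13:30 to the nearest ten minutes.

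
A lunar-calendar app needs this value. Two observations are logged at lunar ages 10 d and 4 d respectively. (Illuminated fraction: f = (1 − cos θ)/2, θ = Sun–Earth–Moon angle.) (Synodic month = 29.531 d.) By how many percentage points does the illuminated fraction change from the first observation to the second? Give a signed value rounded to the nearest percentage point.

-59 percentage points

θ₁ = 360° × 10/29.531 = 121.9°, f₁ = (1 − cos θ₁)/2 = 0.764.
θ₂ = 360° × 4/29.531 = 48.8°, f₂ = (1 − cos θ₂)/2 = 0.170.
Change = f₂ − f₁ = -0.594 → -59 percentage points.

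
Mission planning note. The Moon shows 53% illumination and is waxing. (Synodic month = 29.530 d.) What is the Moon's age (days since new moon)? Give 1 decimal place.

7.7 days

From f = (1 − cos θ)/2: cos θ = 1 − 2×0.53 = -0.060; arccos → 93.4°.
The Moon is waxing (0°–180°), so θ = 93.4° directly.
Age = 29.530 × 93.4°/360° ≈ 7.66 days.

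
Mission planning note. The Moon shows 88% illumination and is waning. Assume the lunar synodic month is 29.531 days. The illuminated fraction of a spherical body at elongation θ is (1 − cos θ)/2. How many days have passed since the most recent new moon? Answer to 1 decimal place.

From f = (1 − cos θ)/2: cos θ = 1 − 2×0.88 = -0.760; arccos → 139.5°.
A waning Moon lies in 180°–360°, so θ = 360° − 139.5° = 220.5°.
Age = 29.531 × 220.5°/360° ≈ 18.09 days.

18.1 days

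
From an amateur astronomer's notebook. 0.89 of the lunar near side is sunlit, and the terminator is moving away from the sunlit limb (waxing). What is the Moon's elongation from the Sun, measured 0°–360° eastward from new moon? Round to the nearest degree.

Invert f = (1 − cos θ)/2 to get cos θ = 1 − 2(0.89) = -0.780, hence θ₀ = arccos -0.780 = 141.3°.
Before full moon the principal value applies: θ = 141.3°.

141°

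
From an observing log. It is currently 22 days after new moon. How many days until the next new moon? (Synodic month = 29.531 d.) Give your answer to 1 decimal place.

7.5 days

One full lunation from the last new moon is 29.531 d; remaining = 29.531 − 22 = 7.531 d.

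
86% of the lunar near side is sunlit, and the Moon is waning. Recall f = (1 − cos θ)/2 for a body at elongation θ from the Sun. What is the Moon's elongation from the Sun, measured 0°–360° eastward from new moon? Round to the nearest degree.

224°

cos θ = 1 − 2f = -0.720, giving a principal value of 136.1°.
A waning Moon lies in 180°–360°, so θ = 360° − 136.1° = 223.9°.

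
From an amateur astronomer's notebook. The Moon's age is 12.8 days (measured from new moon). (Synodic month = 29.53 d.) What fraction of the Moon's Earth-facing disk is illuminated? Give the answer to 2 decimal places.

Elongation θ = 360° × 12.8/29.53 ≈ 156.0°.
Illuminated fraction = (1 − cos 156.0°)/2 = (1 − (-0.914))/2 ≈ 0.957.

0.96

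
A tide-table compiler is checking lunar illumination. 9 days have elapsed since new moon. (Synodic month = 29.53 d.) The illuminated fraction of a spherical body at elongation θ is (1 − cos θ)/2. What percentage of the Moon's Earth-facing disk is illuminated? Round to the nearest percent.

Phase angle: θ = 360°·(9 d)/(29.53 d) = 109.7°.
cos 109.7° = (-0.337), so f = (1 − (-0.337))/2 = 0.669, so 67%.

67%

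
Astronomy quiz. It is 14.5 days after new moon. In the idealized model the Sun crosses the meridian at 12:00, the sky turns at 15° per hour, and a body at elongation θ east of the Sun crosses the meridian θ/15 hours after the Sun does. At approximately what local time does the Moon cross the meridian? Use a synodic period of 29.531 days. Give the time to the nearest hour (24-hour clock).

00:00

The Moon has covered 14.5/29.531 of its cycle, so θ ≈ 360° × 14.5/29.531 = 176.8°.
Delay after the Sun = 176.8° / (15°/h) ≈ 11.78 h.
12:00 + 11.78 h ≈ 23:47 → 00:00 to the nearest hour.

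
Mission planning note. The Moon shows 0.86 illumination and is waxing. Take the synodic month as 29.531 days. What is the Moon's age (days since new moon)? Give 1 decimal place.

11.2 days

From f = (1 − cos θ)/2: cos θ = 1 − 2×0.86 = -0.720; arccos → 136.1°.
The Moon is waxing (0°–180°), so θ = 136.1° directly.
Age = 29.531 × 136.1°/360° ≈ 11.16 days.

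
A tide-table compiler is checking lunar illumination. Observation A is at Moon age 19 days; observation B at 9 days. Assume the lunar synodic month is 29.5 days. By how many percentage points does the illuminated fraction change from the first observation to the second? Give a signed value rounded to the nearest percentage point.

-14 pp

First observation: θ = 360°·19/29.5 = 231.9°, so f = 0.809.
Second observation: θ = 109.8°, f = 0.670.
Δf = 0.670 − 0.809 = -0.139, i.e. -14 pp.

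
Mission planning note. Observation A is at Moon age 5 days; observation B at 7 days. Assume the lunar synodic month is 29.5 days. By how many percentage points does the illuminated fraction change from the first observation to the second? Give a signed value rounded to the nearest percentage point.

θ₁ = 360° × 5/29.5 = 61.0°, f₁ = (1 − cos θ₁)/2 = 0.258.
θ₂ = 360° × 7/29.5 = 85.4°, f₂ = (1 − cos θ₂)/2 = 0.460.
Change = f₂ − f₁ = +0.202 → +20 percentage points.

+20 percentage points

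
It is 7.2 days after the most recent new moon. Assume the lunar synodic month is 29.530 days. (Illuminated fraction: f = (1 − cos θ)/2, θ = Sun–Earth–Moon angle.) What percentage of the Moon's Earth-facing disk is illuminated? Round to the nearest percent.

48%

Phase angle: θ = 360°·(7.2 d)/(29.530 d) = 87.8°.
With cos θ = 0.039, the lit fraction is (1 − 0.039)/2 ≈ 0.481, so 48%.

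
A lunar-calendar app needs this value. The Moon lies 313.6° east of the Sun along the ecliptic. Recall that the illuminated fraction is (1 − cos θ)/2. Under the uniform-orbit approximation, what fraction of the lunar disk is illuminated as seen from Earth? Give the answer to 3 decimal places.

Half-versine of 313.6°: (1 − 0.690)/2 = 0.155.

0.155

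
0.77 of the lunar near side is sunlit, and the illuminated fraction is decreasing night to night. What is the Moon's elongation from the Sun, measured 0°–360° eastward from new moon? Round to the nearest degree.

237°

From f = (1 − cos θ)/2: cos θ = 1 − 2×0.77 = -0.540; arccos → 122.7°.
Since the Moon is past full (waning), take the reflex angle: θ = 360° − 122.7° = 237.3°.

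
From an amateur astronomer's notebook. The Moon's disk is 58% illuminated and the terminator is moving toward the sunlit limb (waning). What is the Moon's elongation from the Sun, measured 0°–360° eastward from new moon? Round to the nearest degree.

Invert f = (1 − cos θ)/2 to get cos θ = 1 − 2(0.58) = -0.160, hence θ₀ = arccos -0.160 = 99.2°.
Waning ⇒ past full, so θ = 360° − 99.2° = 260.8°.

261°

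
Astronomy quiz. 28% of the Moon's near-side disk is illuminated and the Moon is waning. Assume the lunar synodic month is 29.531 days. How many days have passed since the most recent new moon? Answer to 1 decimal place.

Invert f = (1 − cos θ)/2 to get cos θ = 1 − 2(0.28) = 0.440, hence θ₀ = arccos 0.440 = 63.9°.
Waning ⇒ past full, so θ = 360° − 63.9° = 296.1°.
Age = 29.531 × 296.1°/360° ≈ 24.29 days.

24.3 days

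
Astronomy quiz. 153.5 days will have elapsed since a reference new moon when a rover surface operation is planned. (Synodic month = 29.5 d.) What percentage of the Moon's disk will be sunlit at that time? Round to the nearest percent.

36%

Reduce mod P: 153.5 − 5×29.5 = 6.00 d into the current lunation.
The Moon has covered 6.00/29.5 of its cycle, so θ ≈ 360° × 6.00/29.5 = 73.2°.
cos 73.2° = 0.289, so f = (1 − 0.289)/2 = 0.356, so 36%.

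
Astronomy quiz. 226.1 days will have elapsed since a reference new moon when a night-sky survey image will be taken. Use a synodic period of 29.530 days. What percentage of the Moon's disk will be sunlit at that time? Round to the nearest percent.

Reduce mod P: 226.1 − 7×29.530 = 19.39 d into the current lunation.
Phase angle: θ = 360°·(19.39 d)/(29.530 d) = 236.4°.
cos 236.4° = (-0.554), so f = (1 − (-0.554))/2 = 0.777, so 78%.

78%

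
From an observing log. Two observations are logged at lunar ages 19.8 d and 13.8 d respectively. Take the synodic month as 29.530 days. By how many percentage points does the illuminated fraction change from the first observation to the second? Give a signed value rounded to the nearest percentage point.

First observation: θ = 360°·19.8/29.530 = 241.4°, so f = 0.739.
Second observation: θ = 168.2°, f = 0.989.
Δf = 0.989 − 0.739 = +0.250, i.e. +25 pp.

+25 pp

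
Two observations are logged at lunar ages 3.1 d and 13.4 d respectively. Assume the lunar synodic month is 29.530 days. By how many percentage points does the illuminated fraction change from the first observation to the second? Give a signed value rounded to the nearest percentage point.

+87 percentage points

θ₁ = 360° × 3.1/29.530 = 37.8°, f₁ = (1 − cos θ₁)/2 = 0.105.
θ₂ = 360° × 13.4/29.530 = 163.4°, f₂ = (1 − cos θ₂)/2 = 0.979.
Change = f₂ − f₁ = +0.874 → +87 percentage points.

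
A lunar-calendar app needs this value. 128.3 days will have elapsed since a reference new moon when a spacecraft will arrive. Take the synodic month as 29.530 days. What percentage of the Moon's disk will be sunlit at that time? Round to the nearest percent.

78%

128.3 d spans 4 complete synodic months (4 × 29.530 = 118.12 d) plus 10.18 d.
The Moon has covered 10.18/29.530 of its cycle, so θ ≈ 360° × 10.18/29.530 = 124.1°.
With cos θ = (-0.561), the lit fraction is (1 − (-0.561))/2 ≈ 0.780, so 78%.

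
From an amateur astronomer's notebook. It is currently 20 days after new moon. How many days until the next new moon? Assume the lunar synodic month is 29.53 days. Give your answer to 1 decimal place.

9.5 days

The next new moon completes the synodic month: 29.53 − 20 = 9.530 days.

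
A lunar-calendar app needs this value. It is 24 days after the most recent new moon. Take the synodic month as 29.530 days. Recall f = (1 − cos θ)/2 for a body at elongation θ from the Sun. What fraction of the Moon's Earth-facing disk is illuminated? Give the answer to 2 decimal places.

0.31

Phase angle: θ = 360°·(24 d)/(29.530 d) = 292.6°.
With cos θ = 0.384, the lit fraction is (1 − 0.384)/2 ≈ 0.308.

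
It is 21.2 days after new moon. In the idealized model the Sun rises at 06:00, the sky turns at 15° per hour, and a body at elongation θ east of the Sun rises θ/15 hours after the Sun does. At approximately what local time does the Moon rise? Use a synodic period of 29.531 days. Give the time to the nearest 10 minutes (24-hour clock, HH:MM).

Elongation θ = 360° × 21.2/29.531 ≈ 258.4°.
The Moon trails the Sun by θ/15 = 258.4/15 ≈ 17.23 hours.
06:00 + 17.229 h ≈ 23:14 → 23:10 to the nearest ten minutes.

23:10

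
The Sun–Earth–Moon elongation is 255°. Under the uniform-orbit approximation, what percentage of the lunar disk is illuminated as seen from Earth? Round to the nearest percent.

63%

cos 255° = (-0.259), so f = (1 − (-0.259))/2 = 0.629, i.e. 63%.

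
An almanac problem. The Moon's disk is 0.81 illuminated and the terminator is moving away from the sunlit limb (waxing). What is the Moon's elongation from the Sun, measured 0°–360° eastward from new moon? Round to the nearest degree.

128°

Invert f = (1 − cos θ)/2 to get cos θ = 1 − 2(0.81) = -0.620, hence θ₀ = arccos -0.620 = 128.3°.
Waxing ⇒ before full, so θ = 128.3°.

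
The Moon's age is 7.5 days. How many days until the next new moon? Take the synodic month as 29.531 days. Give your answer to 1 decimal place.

22.0 days

The next new moon completes the synodic month: 29.531 − 7.5 = 22.031 days.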